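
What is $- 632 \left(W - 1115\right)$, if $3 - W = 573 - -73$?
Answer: $1111056$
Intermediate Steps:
$W = -643$ ($W = 3 - \left(573 - -73\right) = 3 - \left(573 + 73\right) = 3 - 646 = -643$)
$- 632 \left(W - 1115\right) = - 632 \left(-643 - 1115\right) = \left(-632\right) \left(-1758\right) = 1111056$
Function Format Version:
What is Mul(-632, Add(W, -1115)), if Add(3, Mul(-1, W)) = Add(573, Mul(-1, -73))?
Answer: 1111056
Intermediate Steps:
W = -643 (W = Add(3, Mul(-1, Add(573, Mul(-1, -73)))) = Add(3, Mul(-1, Add(573, 73))) = Add(3, Mul(-1, 646)) = Add(3, -646) = -643)
Mul(-632, Add(W, -1115)) = Mul(-632, Add(-643, -1115)) = Mul(-632, -1758) = 1111056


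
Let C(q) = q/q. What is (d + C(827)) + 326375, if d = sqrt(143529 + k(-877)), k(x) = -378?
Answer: 326376 + sqrt(143151) ≈ 3.2675e+5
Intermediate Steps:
C(q) = 1
d = sqrt(143151) (d = sqrt(143529 - 378) = sqrt(143151) ≈ 378.35)
(d + C(827)) + 326375 = (sqrt(143151) + 1) + 326375 = (1 + sqrt(143151)) + 326375 = 326376 + sqrt(143151)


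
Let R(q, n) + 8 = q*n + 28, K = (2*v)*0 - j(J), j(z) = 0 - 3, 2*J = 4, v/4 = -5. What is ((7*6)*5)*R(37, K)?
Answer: 27510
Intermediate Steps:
v = -20 (v = 4*(-5) = -20)
J = 2 (J = (½)*4 = 2)
j(z) = -3
K = 3 (K = (2*(-20))*0 - 1*(-3) = -40*0 + 3 = 0 + 3 = 3)
R(q, n) = 20 + n*q (R(q, n) = -8 + (q*n + 28) = -8 + (n*q + 28) = -8 + (28 + n*q) = 20 + n*q)
((7*6)*5)*R(37, K) = ((7*6)*5)*(20 + 3*37) = (42*5)*(20 + 111) = 210*131 = 27510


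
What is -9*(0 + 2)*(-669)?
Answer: 12042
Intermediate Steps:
-9*(0 + 2)*(-669) = -9*2*(-669) = -18*(-669) = 12042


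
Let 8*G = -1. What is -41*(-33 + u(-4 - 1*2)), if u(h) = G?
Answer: 10865/8 ≈ 1358.1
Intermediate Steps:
G = -1/8 (G = (1/8)*(-1) = -1/8 ≈ -0.12500)
u(h) = -1/8
-41*(-33 + u(-4 - 1*2)) = -41*(-33 - 1/8) = -41*(-265/8) = 10865/8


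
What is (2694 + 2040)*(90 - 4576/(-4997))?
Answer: 8177508/19 ≈ 4.3040e+5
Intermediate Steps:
(2694 + 2040)*(90 - 4576/(-4997)) = 4734*(90 - 4576*(-1/4997)) = 4734*(90 + 4576/4997) = 4734*(454306/4997) = 8177508/19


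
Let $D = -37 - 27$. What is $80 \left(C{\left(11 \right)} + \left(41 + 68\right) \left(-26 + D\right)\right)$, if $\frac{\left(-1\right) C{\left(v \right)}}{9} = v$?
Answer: $-792720$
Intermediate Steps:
$D = -64$
$C{\left(v \right)} = - 9 v$
$80 \left(C{\left(11 \right)} + \left(41 + 68\right) \left(-26 + D\right)\right) = 80 \left(\left(-9\right) 11 + \left(41 + 68\right) \left(-26 - 64\right)\right) = 80 \left(-99 + 109 \left(-90\right)\right) = 80 \left(-99 - 9810\right) = 80 \left(-9909\right) = -792720$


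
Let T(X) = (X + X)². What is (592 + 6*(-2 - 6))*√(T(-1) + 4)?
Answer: 1088*√2 ≈ 1538.7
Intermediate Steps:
T(X) = 4*X² (T(X) = (2*X)² = 4*X²)
(592 + 6*(-2 - 6))*√(T(-1) + 4) = (592 + 6*(-2 - 6))*√(4*(-1)² + 4) = (592 + 6*(-8))*√(4*1 + 4) = (592 - 48)*√(4 + 4) = 544*√8 = 544*(2*√2) = 1088*√2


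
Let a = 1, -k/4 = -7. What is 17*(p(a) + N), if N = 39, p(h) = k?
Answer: 1139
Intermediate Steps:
k = 28 (k = -4*(-7) = 28)
p(h) = 28
17*(p(a) + N) = 17*(28 + 39) = 17*67 = 1139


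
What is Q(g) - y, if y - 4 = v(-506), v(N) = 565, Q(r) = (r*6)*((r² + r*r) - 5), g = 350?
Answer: 514488931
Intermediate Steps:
Q(r) = 6*r*(-5 + 2*r²) (Q(r) = (6*r)*((r² + r²) - 5) = (6*r)*(2*r² - 5) = (6*r)*(-5 + 2*r²) = 6*r*(-5 + 2*r²))
y = 569 (y = 4 + 565 = 569)
Q(g) - y = (-30*350 + 12*350³) - 1*569 = (-10500 + 12*42875000) - 569 = (-10500 + 514500000) - 569 = 514489500 - 569 = 514488931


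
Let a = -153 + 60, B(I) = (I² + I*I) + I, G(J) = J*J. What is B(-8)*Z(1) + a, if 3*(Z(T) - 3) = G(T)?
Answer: 307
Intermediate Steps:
G(J) = J²
B(I) = I + 2*I² (B(I) = (I² + I²) + I = 2*I² + I = I + 2*I²)
Z(T) = 3 + T²/3
a = -93
B(-8)*Z(1) + a = (-8*(1 + 2*(-8)))*(3 + (⅓)*1²) - 93 = (-8*(1 - 16))*(3 + (⅓)*1) - 93 = (-8*(-15))*(3 + ⅓) - 93 = 120*(10/3) - 93 = 400 - 93 = 307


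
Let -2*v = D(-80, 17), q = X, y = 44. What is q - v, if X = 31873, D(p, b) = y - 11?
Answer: 63779/2 ≈ 31890.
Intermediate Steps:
D(p, b) = 33 (D(p, b) = 44 - 11 = 33)
q = 31873
v = -33/2 (v = -½*33 = -33/2 ≈ -16.500)
q - v = 31873 - 1*(-33/2) = 31873 + 33/2 = 63779/2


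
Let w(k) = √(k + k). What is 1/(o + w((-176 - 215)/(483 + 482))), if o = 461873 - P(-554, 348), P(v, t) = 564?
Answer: 445163185/205357783709947 - I*√754630/205357783709947 ≈ 2.1677e-6 - 4.2302e-12*I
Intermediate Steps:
w(k) = √2*√k (w(k) = √(2*k) = √2*√k)
o = 461309 (o = 461873 - 1*564 = 461873 - 564 = 461309)
1/(o + w((-176 - 215)/(483 + 482))) = 1/(461309 + √2*√((-176 - 215)/(483 + 482))) = 1/(461309 + √2*√(-391/965)) = 1/(461309 + √2*(I*√377315/965)) = 1/(461309 + I*√754630/965)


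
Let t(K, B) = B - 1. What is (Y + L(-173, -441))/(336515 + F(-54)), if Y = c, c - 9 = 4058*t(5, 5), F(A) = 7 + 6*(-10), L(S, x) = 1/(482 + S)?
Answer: 2509235/51983379 ≈ 0.048270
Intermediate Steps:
t(K, B) = -1 + B
F(A) = -53 (F(A) = 7 - 60 = -53)
c = 16241 (c = 9 + 4058*(-1 + 5) = 9 + 4058*4 = 9 + 16232 = 16241)
Y = 16241
(Y + L(-173, -441))/(336515 + F(-54)) = (16241 + 1/(482 - 173))/(336515 - 53) = (16241 + 1/309)/336462 = (16241 + 1/309)*(1/336462) = (5018470/309)*(1/336462) = 2509235/51983379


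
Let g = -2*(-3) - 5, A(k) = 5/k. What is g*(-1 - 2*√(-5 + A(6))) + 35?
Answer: 34 - 5*I*√6/3 ≈ 34.0 - 4.0825*I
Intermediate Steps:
g = 1 (g = 6 - 5 = 1)
g*(-1 - 2*√(-5 + A(6))) + 35 = 1*(-1 - 2*√(-5 + 5/6)) + 35 = 1*(-1 - 2*√(-5 + 5*(⅙))) + 35 = 1*(-1 - 2*√(-5 + ⅚)) + 35 = 1*(-1 - 5*I*√6/3) + 35 = (-1 - 5*I*√6/3) + 35 = 34 - 5*I*√6/3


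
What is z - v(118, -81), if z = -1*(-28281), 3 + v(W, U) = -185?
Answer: 28469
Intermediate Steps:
v(W, U) = -188 (v(W, U) = -3 - 185 = -188)
z = 28281
z - v(118, -81) = 28281 - 1*(-188) = 28281 + 188 = 28469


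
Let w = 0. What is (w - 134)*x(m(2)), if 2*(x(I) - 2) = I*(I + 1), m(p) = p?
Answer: -670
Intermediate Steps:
x(I) = 2 + I*(1 + I)/2 (x(I) = 2 + (I*(I + 1))/2 = 2 + (I*(1 + I))/2 = 2 + I*(1 + I)/2)
(w - 134)*x(m(2)) = (0 - 134)*(2 + (½)*2 + (½)*2²) = -134*(2 + 1 + (½)*4) = -134*(2 + 1 + 2) = -134*5 = -670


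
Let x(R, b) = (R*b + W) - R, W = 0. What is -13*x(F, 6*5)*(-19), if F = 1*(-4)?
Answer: -28652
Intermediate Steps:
F = -4
x(R, b) = -R + R*b (x(R, b) = (R*b + 0) - R = R*b - R = -R + R*b)
-13*x(F, 6*5)*(-19) = -(-52)*(-1 + 6*5)*(-19) = -(-52)*(-1 + 30)*(-19) = -(-52)*29*(-19) = -13*(-116)*(-19) = 1508*(-19) = -28652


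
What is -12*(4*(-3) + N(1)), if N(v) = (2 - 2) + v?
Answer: 132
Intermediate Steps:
N(v) = v (N(v) = 0 + v = v)
-12*(4*(-3) + N(1)) = -12*(4*(-3) + 1) = -12*(-12 + 1) = -12*(-11) = 132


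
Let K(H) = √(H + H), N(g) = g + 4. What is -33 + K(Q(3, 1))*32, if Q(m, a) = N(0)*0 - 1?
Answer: -33 + 32*I*√2 ≈ -33.0 + 45.255*I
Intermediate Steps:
N(g) = 4 + g
Q(m, a) = -1 (Q(m, a) = (4 + 0)*0 - 1 = 4*0 - 1 = 0 - 1 = -1)
K(H) = √2*√H (K(H) = √(2*H) = √2*√H)
-33 + K(Q(3, 1))*32 = -33 + (√2*√(-1))*32 = -33 + (√2*I)*32 = -33 + (I*√2)*32 = -33 + 32*I*√2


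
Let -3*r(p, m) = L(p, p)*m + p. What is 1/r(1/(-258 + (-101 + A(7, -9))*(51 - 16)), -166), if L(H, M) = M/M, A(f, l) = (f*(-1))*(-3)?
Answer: 9174/507629 ≈ 0.018072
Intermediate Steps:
A(f, l) = 3*f (A(f, l) = -f*(-3) = 3*f)
L(H, M) = 1
r(p, m) = -m/3 - p/3 (r(p, m) = -(1*m + p)/3 = -(m + p)/3 = -m/3 - p/3)
1/r(1/(-258 + (-101 + A(7, -9))*(51 - 16)), -166) = 1/(-⅓*(-166) - 1/(3*(-258 + (-101 + 3*7)*(51 - 16)))) = 1/(166/3 - 1/(3*(-258 + (-101 + 21)*35))) = 1/(166/3 - 1/(3*(-258 - 80*35))) = 1/(166/3 - 1/(3*(-258 - 2800))) = 1/(166/3 - ⅓/(-3058)) = 1/(166/3 - ⅓*(-1/3058)) = 1/(166/3 + 1/9174) = 1/(507629/9174) = 9174/507629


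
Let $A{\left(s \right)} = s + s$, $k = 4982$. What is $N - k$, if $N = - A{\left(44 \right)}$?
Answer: $-5070$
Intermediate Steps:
$A{\left(s \right)} = 2 s$
$N = -88$ ($N = - 2 \cdot 44 = \left(-1\right) 88 = -88$)
$N - k = -88 - 4982 = -5070$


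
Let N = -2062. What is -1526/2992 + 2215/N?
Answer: -2443473/1542376 ≈ -1.5842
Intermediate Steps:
-1526/2992 + 2215/N = -1526/2992 + 2215/(-2062) = -1526*1/2992 + 2215*(-1/2062) = -763/1496 - 2215/2062 = -2443473/1542376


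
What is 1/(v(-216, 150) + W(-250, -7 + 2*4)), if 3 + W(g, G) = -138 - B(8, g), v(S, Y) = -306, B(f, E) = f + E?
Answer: -1/205 ≈ -0.0048781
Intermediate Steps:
B(f, E) = E + f
W(g, G) = -149 - g (W(g, G) = -3 + (-138 - (g + 8)) = -3 + (-138 - (8 + g)) = -3 + (-138 + (-8 - g)) = -3 + (-146 - g) = -149 - g)
1/(v(-216, 150) + W(-250, -7 + 2*4)) = 1/(-306 + (-149 - 1*(-250))) = 1/(-306 + (-149 + 250)) = 1/(-306 + 101) = 1/(-205) = -1/205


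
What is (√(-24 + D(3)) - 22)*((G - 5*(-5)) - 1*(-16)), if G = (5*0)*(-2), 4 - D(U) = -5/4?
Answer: -902 + 205*I*√3/2 ≈ -902.0 + 177.54*I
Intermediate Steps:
D(U) = 21/4 (D(U) = 4 - (-5)/4 = 4 - 1*(-5/4) = 4 + 5/4 = 21/4)
G = 0 (G = 0*(-2) = 0)
(√(-24 + D(3)) - 22)*((G - 5*(-5)) - 1*(-16)) = (√(-24 + 21/4) - 22)*((0 - 5*(-5)) - 1*(-16)) = (√(-75/4) - 22)*((0 + 25) + 16) = (5*I*√3/2 - 22)*(25 + 16) = (-22 + 5*I*√3/2)*41 = -902 + 205*I*√3/2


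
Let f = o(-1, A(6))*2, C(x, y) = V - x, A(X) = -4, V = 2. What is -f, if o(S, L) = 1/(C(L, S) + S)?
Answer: -⅖ ≈ -0.40000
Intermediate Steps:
C(x, y) = 2 - x
o(S, L) = 1/(2 + S - L) (o(S, L) = 1/((2 - L) + S) = 1/(2 + S - L))
f = ⅖ (f = 2/(2 - 1 - 1*(-4)) = 2/(2 - 1 + 4) = 2/5 = (⅕)*2 = ⅖ ≈ 0.40000)
-f = -1*⅖ = -⅖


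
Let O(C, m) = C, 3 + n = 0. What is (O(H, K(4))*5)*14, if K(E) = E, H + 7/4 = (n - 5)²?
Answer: 8715/2 ≈ 4357.5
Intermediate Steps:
n = -3 (n = -3 + 0 = -3)
H = 249/4 (H = -7/4 + (-3 - 5)² = -7/4 + (-8)² = -7/4 + 64 = 249/4 ≈ 62.250)
(O(H, K(4))*5)*14 = ((249/4)*5)*14 = (1245/4)*14 = 8715/2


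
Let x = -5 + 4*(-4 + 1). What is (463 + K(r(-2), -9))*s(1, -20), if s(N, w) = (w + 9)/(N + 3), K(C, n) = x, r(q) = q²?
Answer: -2453/2 ≈ -1226.5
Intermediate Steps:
x = -17 (x = -5 + 4*(-3) = -5 - 12 = -17)
K(C, n) = -17
s(N, w) = (9 + w)/(3 + N)
(463 + K(r(-2), -9))*s(1, -20) = (463 - 17)*((9 - 20)/(3 + 1)) = 446*(-11/4) = -2453/2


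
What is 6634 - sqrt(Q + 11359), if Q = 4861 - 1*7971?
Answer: 6634 - sqrt(8249) ≈ 6543.2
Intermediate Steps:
Q = -3110 (Q = 4861 - 7971 = -3110)
6634 - sqrt(Q + 11359) = 6634 - sqrt(-3110 + 11359) = 6634 - sqrt(8249)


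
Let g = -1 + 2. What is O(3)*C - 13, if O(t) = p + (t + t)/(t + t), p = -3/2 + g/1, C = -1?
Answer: -27/2 ≈ -13.500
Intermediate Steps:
g = 1
p = -½ (p = -3/2 + 1/1 = -3*½ + 1*1 = -3/2 + 1 = -½ ≈ -0.50000)
O(t) = ½ (O(t) = -½ + (t + t)/(t + t) = -½ + (2*t)/((2*t)) = -½ + (2*t)*(1/(2*t)) = -½ + 1 = ½)
O(3)*C - 13 = (½)*(-1) - 13 = -½ - 13 = -27/2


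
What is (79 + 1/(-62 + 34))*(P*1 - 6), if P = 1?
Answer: -11055/28 ≈ -394.82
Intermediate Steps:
(79 + 1/(-62 + 34))*(P*1 - 6) = (79 + 1/(-62 + 34))*(1*1 - 6) = (79 + 1/(-28))*(1 - 6) = (79 - 1/28)*(-5) = (2211/28)*(-5) = -11055/28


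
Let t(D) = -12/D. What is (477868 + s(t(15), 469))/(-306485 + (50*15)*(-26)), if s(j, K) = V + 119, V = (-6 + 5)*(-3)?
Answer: -95598/65197 ≈ -1.4663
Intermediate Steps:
V = 3 (V = -1*(-3) = 3)
s(j, K) = 122 (s(j, K) = 3 + 119 = 122)
(477868 + s(t(15), 469))/(-306485 + (50*15)*(-26)) = (477868 + 122)/(-306485 + (50*15)*(-26)) = 477990/(-306485 + 750*(-26)) = 477990/(-306485 - 19500) = 477990/(-325985) = 477990*(-1/325985) = -95598/65197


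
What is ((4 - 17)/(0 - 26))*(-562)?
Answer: -281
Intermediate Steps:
((4 - 17)/(0 - 26))*(-562) = -13/(-26)*(-562) = -13*(-1/26)*(-562) = (1/2)*(-562) = -281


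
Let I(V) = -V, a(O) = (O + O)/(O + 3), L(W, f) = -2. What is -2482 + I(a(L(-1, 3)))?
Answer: -2478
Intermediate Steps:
a(O) = 2*O/(3 + O) (a(O) = (2*O)/(3 + O) = 2*O/(3 + O))
-2482 + I(a(L(-1, 3))) = -2482 - 2*(-2)/(3 - 2) = -2482 - 2*(-2)/1 = -2482 - 2*(-2) = -2482 - 1*(-4) = -2482 + 4 = -2478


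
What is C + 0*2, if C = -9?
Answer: -9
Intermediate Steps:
C + 0*2 = -9 + 0*2 = -9 + 0 = -9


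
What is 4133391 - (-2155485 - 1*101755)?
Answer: 6390631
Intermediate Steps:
4133391 - (-2155485 - 1*101755) = 4133391 - (-2155485 - 101755) = 4133391 - 1*(-2257240) = 4133391 + 2257240 = 6390631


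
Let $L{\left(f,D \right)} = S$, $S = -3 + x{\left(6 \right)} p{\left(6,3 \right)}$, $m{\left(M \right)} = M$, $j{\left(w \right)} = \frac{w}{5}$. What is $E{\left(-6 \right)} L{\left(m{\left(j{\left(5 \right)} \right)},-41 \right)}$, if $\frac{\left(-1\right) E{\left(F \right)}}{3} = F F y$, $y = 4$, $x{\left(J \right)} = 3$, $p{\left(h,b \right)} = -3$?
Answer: $5184$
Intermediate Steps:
$j{\left(w \right)} = \frac{w}{5}$ ($j{\left(w \right)} = w \frac{1}{5} = \frac{w}{5}$)
$S = -12$ ($S = -3 + 3 \left(-3\right) = -3 - 9 = -12$)
$L{\left(f,D \right)} = -12$
$E{\left(F \right)} = - 12 F^{2}$ ($E{\left(F \right)} = - 3 F F 4 = - 3 F^{2} \cdot 4 = - 3 \cdot 4 F^{2} = - 12 F^{2}$)
$E{\left(-6 \right)} L{\left(m{\left(j{\left(5 \right)} \right)},-41 \right)} = - 12 \left(-6\right)^{2} \left(-12\right) = \left(-12\right) 36 \left(-12\right) = \left(-432\right) \left(-12\right) = 5184$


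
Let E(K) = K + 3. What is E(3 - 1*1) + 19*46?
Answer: 879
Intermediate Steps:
E(K) = 3 + K
E(3 - 1*1) + 19*46 = (3 + (3 - 1*1)) + 19*46 = (3 + (3 - 1)) + 874 = (3 + 2) + 874 = 5 + 874 = 879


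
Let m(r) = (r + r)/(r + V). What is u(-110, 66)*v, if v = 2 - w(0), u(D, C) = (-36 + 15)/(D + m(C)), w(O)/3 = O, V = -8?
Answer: 609/1562 ≈ 0.38988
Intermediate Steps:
w(O) = 3*O
m(r) = 2*r/(-8 + r) (m(r) = (r + r)/(r - 8) = (2*r)/(-8 + r) = 2*r/(-8 + r))
u(D, C) = -21/(D + 2*C/(-8 + C)) (u(D, C) = (-36 + 15)/(D + 2*C/(-8 + C)) = -21/(D + 2*C/(-8 + C)))
v = 2 (v = 2 - 3*0 = 2 - 1*0 = 2 + 0 = 2)
u(-110, 66)*v = (21*(8 - 1*66)/(2*66 - 110*(-8 + 66)))*2 = (21*(8 - 66)/(132 - 110*58))*2 = (21*(-58)/(132 - 6380))*2 = (21*(-58)/(-6248))*2 = (21*(-1/6248)*(-58))*2 = (609/3124)*2 = 609/1562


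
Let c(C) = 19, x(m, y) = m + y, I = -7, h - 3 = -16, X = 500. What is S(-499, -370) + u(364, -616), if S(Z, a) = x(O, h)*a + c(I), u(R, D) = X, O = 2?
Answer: 4589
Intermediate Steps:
h = -13 (h = 3 - 16 = -13)
u(R, D) = 500
S(Z, a) = 19 - 11*a (S(Z, a) = (2 - 13)*a + 19 = -11*a + 19 = 19 - 11*a)
S(-499, -370) + u(364, -616) = (19 - 11*(-370)) + 500 = (19 + 4070) + 500 = 4089 + 500 = 4589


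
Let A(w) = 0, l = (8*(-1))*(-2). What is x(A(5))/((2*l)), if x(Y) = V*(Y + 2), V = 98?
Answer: 49/8 ≈ 6.1250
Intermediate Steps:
l = 16 (l = -8*(-2) = 16)
x(Y) = 196 + 98*Y (x(Y) = 98*(Y + 2) = 98*(2 + Y) = 196 + 98*Y)
x(A(5))/((2*l)) = (196 + 98*0)/((2*16)) = (196 + 0)/32 = 196*(1/32) = 49/8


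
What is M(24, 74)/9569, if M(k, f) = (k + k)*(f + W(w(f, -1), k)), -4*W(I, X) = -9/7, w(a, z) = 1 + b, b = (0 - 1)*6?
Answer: 24972/66983 ≈ 0.37281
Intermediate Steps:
b = -6 (b = -1*6 = -6)
w(a, z) = -5 (w(a, z) = 1 - 6 = -5)
W(I, X) = 9/28 (W(I, X) = -(-9)/(4*7) = -1/4*(-9/7) = 9/28)
M(k, f) = 2*k*(9/28 + f) (M(k, f) = (k + k)*(f + 9/28) = (2*k)*(9/28 + f) = 2*k*(9/28 + f))
M(24, 74)/9569 = ((1/14)*24*(9 + 28*74))/9569 = ((1/14)*24*(9 + 2072))*(1/9569) = ((1/14)*24*2081)*(1/9569) = (24972/7)*(1/9569) = 24972/66983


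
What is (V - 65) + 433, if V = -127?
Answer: 241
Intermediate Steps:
(V - 65) + 433 = (-127 - 65) + 433 = -192 + 433 = 241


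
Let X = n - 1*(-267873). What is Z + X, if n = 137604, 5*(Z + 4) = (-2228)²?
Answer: 6991349/5 ≈ 1.3983e+6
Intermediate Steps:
Z = 4963964/5 (Z = -4 + (⅕)*(-2228)² = -4 + (⅕)*4963984 = -4 + 4963984/5 = 4963964/5 ≈ 9.9279e+5)
X = 405477 (X = 137604 - 1*(-267873) = 137604 + 267873 = 405477)
Z + X = 4963964/5 + 405477 = 6991349/5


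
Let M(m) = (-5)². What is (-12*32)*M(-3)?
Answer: -9600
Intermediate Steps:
M(m) = 25
(-12*32)*M(-3) = -12*32*25 = -384*25 = -9600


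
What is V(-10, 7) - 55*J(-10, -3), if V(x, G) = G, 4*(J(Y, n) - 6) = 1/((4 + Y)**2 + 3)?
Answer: -50443/156 ≈ -323.35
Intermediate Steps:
J(Y, n) = 6 + 1/(4*(3 + (4 + Y)**2)) (J(Y, n) = 6 + 1/(4*((4 + Y)**2 + 3)) = 6 + 1/(4*(3 + (4 + Y)**2)))
V(-10, 7) - 55*J(-10, -3) = 7 - 55*(73 + 24*(4 - 10)**2)/(4*(3 + (4 - 10)**2)) = 7 - 55*(73 + 24*(-6)**2)/(4*(3 + (-6)**2)) = 7 - 55*(73 + 24*36)/(4*(3 + 36)) = 7 - 55*(73 + 864)/(4*39) = 7 - 55*937/(4*39) = 7 - 55*937/156 = 7 - 51535/156 = -50443/156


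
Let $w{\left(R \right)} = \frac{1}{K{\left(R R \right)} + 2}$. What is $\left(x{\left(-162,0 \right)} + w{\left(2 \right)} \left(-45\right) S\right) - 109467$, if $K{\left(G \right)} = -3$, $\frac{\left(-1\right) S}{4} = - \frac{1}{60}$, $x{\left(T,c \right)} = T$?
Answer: $-109626$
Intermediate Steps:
$S = \frac{1}{15}$ ($S = - 4 \left(- \frac{1}{60}\right) = - 4 \left(\left(-1\right) \frac{1}{60}\right) = \left(-4\right) \left(- \frac{1}{60}\right) = \frac{1}{15} \approx 0.066667$)
$w{\left(R \right)} = -1$ ($w{\left(R \right)} = \frac{1}{-3 + 2} = \frac{1}{-1} = -1$)
$\left(x{\left(-162,0 \right)} + w{\left(2 \right)} \left(-45\right) S\right) - 109467 = \left(-162 + \left(-1\right) \left(-45\right) \frac{1}{15}\right) - 109467 = \left(-162 + 45 \cdot \frac{1}{15}\right) - 109467 = \left(-162 + 3\right) - 109467 = -159 - 109467 = -109626$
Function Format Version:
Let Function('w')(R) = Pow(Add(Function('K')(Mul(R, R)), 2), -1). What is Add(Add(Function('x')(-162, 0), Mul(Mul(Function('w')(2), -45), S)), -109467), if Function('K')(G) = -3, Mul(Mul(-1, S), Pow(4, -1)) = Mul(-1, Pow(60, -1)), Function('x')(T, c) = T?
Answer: -109626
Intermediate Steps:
S = Rational(1, 15) (S = Mul(-4, Mul(-1, Pow(60, -1))) = Mul(-4, Mul(-1, Rational(1, 60))) = Mul(-4, Rational(-1, 60)) = Rational(1, 15) ≈ 0.066667)
Function('w')(R) = -1 (Function('w')(R) = Pow(Add(-3, 2), -1) = Pow(-1, -1) = -1)
Add(Add(Function('x')(-162, 0), Mul(Mul(Function('w')(2), -45), S)), -109467) = Add(Add(-162, Mul(Mul(-1, -45), Rational(1, 15))), -109467) = Add(Add(-162, Mul(45, Rational(1, 15))), -109467) = Add(Add(-162, 3), -109467) = Add(-159, -109467) = -109626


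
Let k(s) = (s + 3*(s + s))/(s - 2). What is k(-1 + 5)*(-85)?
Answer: -1190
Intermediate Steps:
k(s) = 7*s/(-2 + s) (k(s) = (s + 3*(2*s))/(-2 + s) = (s + 6*s)/(-2 + s) = (7*s)/(-2 + s) = 7*s/(-2 + s))
k(-1 + 5)*(-85) = (7*(-1 + 5)/(-2 + (-1 + 5)))*(-85) = (7*4/(-2 + 4))*(-85) = (7*4/2)*(-85) = (7*4*(1/2))*(-85) = 14*(-85) = -1190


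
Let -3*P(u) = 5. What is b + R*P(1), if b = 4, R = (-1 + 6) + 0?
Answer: -13/3 ≈ -4.3333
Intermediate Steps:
P(u) = -5/3 (P(u) = -1/3*5 = -5/3)
R = 5 (R = 5 + 0 = 5)
b + R*P(1) = 4 + 5*(-5/3) = 4 - 25/3 = -13/3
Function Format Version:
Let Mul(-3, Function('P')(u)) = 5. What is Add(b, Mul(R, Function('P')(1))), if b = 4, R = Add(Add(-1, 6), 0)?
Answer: Rational(-13, 3) ≈ -4.3333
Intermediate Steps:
Function('P')(u) = Rational(-5, 3) (Function('P')(u) = Mul(Rational(-1, 3), 5) = Rational(-5, 3))
R = 5 (R = Add(5, 0) = 5)
Add(b, Mul(R, Function('P')(1))) = Add(4, Mul(5, Rational(-5, 3))) = Add(4, Rational(-25, 3)) = Rational(-13, 3)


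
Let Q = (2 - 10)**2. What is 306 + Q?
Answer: 370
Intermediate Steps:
Q = 64 (Q = (-8)**2 = 64)
306 + Q = 306 + 64 = 370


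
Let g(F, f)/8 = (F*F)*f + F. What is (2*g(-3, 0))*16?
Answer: -768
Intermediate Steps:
g(F, f) = 8*F + 8*f*F² (g(F, f) = 8*((F*F)*f + F) = 8*(F²*f + F) = 8*(f*F² + F) = 8*(F + f*F²) = 8*F + 8*f*F²)
(2*g(-3, 0))*16 = (2*(8*(-3)*(1 - 3*0)))*16 = (2*(8*(-3)*(1 + 0)))*16 = (2*(8*(-3)*1))*16 = (2*(-24))*16 = -48*16 = -768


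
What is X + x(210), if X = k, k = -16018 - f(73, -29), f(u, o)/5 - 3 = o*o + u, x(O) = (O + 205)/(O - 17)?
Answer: -3975964/193 ≈ -20601.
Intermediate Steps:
x(O) = (205 + O)/(-17 + O)
f(u, o) = 15 + 5*u + 5*o² (f(u, o) = 15 + 5*(o*o + u) = 15 + 5*(o² + u) = 15 + 5*(u + o²) = 15 + (5*u + 5*o²) = 15 + 5*u + 5*o²)
k = -20603 (k = -16018 - (15 + 5*73 + 5*(-29)²) = -16018 - (15 + 365 + 5*841) = -16018 - (15 + 365 + 4205) = -16018 - 1*4585 = -16018 - 4585 = -20603)
X = -20603
X + x(210) = -20603 + (205 + 210)/(-17 + 210) = -20603 + 415/193 = -3975964/193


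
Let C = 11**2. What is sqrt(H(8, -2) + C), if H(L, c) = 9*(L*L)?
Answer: sqrt(697) ≈ 26.401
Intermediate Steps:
H(L, c) = 9*L**2
C = 121
sqrt(H(8, -2) + C) = sqrt(9*8**2 + 121) = sqrt(9*64 + 121) = sqrt(576 + 121) = sqrt(697)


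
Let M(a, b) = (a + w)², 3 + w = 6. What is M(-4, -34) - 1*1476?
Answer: -1475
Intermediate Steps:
w = 3 (w = -3 + 6 = 3)
M(a, b) = (3 + a)² (M(a, b) = (a + 3)² = (3 + a)²)
M(-4, -34) - 1*1476 = (3 - 4)² - 1*1476 = (-1)² - 1476 = 1 - 1476 = -1475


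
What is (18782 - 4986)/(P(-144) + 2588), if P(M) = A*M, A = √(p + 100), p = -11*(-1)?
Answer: 2231503/274753 + 124164*√111/274753 ≈ 12.883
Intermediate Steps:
p = 11
A = √111 (A = √(11 + 100) = √111 ≈ 10.536)
P(M) = M*√111 (P(M) = √111*M = M*√111)
(18782 - 4986)/(P(-144) + 2588) = (18782 - 4986)/(-144*√111 + 2588) = 13796/(2588 - 144*√111)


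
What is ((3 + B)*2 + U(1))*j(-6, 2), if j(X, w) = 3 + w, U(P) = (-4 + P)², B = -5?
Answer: 25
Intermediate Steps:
((3 + B)*2 + U(1))*j(-6, 2) = ((3 - 5)*2 + (-4 + 1)²)*(3 + 2) = (-2*2 + (-3)²)*5 = (-4 + 9)*5 = 5*5 = 25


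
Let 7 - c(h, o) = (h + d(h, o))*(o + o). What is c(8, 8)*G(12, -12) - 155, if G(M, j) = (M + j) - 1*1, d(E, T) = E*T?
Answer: 990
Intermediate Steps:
c(h, o) = 7 - 2*o*(h + h*o) (c(h, o) = 7 - (h + h*o)*(o + o) = 7 - (h + h*o)*2*o = 7 - 2*o*(h + h*o))
G(M, j) = -1 + M + j (G(M, j) = (M + j) - 1 = -1 + M + j)
c(8, 8)*G(12, -12) - 155 = (7 - 2*8*8 - 2*8*8²)*(-1 + 12 - 12) - 155 = (7 - 128 - 2*8*64)*(-1) - 155 = (7 - 128 - 1024)*(-1) - 155 = -1145*(-1) - 155 = 1145 - 155 = 990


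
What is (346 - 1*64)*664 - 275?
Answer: 186973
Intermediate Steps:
(346 - 1*64)*664 - 275 = (346 - 64)*664 - 275 = 282*664 - 275 = 187248 - 275 = 186973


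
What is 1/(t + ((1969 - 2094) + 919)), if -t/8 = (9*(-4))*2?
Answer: 1/1370 ≈ 0.00072993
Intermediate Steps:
t = 576 (t = -8*9*(-4)*2 = -(-288)*2 = -8*(-72) = 576)
1/(t + ((1969 - 2094) + 919)) = 1/(576 + ((1969 - 2094) + 919)) = 1/(576 + (-125 + 919)) = 1/(576 + 794) = 1/1370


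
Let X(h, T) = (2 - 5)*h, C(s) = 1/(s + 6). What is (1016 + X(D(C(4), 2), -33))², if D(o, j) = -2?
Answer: 1044484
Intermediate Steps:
C(s) = 1/(6 + s)
X(h, T) = -3*h
(1016 + X(D(C(4), 2), -33))² = (1016 - 3*(-2))² = (1016 + 6)² = 1022² = 1044484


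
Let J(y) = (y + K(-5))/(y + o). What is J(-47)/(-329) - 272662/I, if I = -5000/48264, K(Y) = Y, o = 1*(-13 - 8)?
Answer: 9200316340553/3495625 ≈ 2.6320e+6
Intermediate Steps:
o = -21 (o = 1*(-21) = -21)
J(y) = (-5 + y)/(-21 + y) (J(y) = (y - 5)/(y - 21) = (-5 + y)/(-21 + y))
I = -625/6033 (I = -5000*1/48264 = -625/6033 ≈ -0.10360)
J(-47)/(-329) - 272662/I = ((-5 - 47)/(-21 - 47))/(-329) - 272662/(-625/6033) = (-52/(-68))*(-1/329) - 272662*(-6033/625) = -1/68*(-52)*(-1/329) + 1644969846/625 = (13/17)*(-1/329) + 1644969846/625 = -13/5593 + 1644969846/625 = 9200316340553/3495625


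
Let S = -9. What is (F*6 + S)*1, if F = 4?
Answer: 15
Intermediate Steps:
(F*6 + S)*1 = (4*6 - 9)*1 = (24 - 9)*1 = 15*1 = 15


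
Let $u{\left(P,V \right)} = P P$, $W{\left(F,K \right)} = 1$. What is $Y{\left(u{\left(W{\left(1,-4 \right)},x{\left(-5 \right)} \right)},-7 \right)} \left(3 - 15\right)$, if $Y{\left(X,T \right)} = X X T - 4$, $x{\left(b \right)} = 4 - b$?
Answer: $132$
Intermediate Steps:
$u{\left(P,V \right)} = P^{2}$
$Y{\left(X,T \right)} = -4 + T X^{2}$ ($Y{\left(X,T \right)} = X^{2} T - 4 = T X^{2} - 4 = -4 + T X^{2}$)
$Y{\left(u{\left(W{\left(1,-4 \right)},x{\left(-5 \right)} \right)},-7 \right)} \left(3 - 15\right) = \left(-4 - 7 \left(1^{2}\right)^{2}\right) \left(3 - 15\right) = \left(-4 - 7 \cdot 1^{2}\right) \left(-12\right) = \left(-4 - 7\right) \left(-12\right) = \left(-11\right) \left(-12\right) = 132$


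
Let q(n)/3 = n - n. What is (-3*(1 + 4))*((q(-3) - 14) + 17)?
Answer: -45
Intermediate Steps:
q(n) = 0 (q(n) = 3*(n - n) = 3*0 = 0)
(-3*(1 + 4))*((q(-3) - 14) + 17) = (-3*(1 + 4))*((0 - 14) + 17) = (-3*5)*(-14 + 17) = -15*3 = -45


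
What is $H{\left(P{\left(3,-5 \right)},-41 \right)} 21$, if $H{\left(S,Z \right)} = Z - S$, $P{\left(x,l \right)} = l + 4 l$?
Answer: $-336$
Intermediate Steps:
$P{\left(x,l \right)} = 5 l$
$H{\left(P{\left(3,-5 \right)},-41 \right)} 21 = \left(-41 - 5 \left(-5\right)\right) 21 = \left(-41 - -25\right) 21 = \left(-41 + 25\right) 21 = \left(-16\right) 21 = -336$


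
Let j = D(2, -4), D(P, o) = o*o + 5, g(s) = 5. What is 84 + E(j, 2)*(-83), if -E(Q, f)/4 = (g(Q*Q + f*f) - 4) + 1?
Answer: 748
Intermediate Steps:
D(P, o) = 5 + o² (D(P, o) = o² + 5 = 5 + o²)
j = 21 (j = 5 + (-4)² = 5 + 16 = 21)
E(Q, f) = -8 (E(Q, f) = -4*((5 - 4) + 1) = -4*(1 + 1) = -4*2 = -8)
84 + E(j, 2)*(-83) = 84 - 8*(-83) = 84 + 664 = 748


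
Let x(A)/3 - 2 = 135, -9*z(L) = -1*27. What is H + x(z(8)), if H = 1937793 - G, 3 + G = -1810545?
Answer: 3748752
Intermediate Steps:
G = -1810548 (G = -3 - 1810545 = -1810548)
H = 3748341 (H = 1937793 - 1*(-1810548) = 1937793 + 1810548 = 3748341)
z(L) = 3 (z(L) = -(-1)*27/9 = -⅑*(-27) = 3)
x(A) = 411 (x(A) = 6 + 3*135 = 6 + 405 = 411)
H + x(z(8)) = 3748341 + 411 = 3748752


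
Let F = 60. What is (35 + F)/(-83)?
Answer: -95/83 ≈ -1.1446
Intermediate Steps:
(35 + F)/(-83) = (35 + 60)/(-83) = -1/83*95 = -95/83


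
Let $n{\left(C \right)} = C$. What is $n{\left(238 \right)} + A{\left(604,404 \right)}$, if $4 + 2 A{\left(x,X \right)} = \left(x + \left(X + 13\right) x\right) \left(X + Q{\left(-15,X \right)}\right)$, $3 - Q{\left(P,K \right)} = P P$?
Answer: $22975188$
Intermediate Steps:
$Q{\left(P,K \right)} = 3 - P^{2}$ ($Q{\left(P,K \right)} = 3 - P P = 3 - P^{2}$)
$A{\left(x,X \right)} = -2 + \frac{\left(-222 + X\right) \left(x + x \left(13 + X\right)\right)}{2}$ ($A{\left(x,X \right)} = -2 + \frac{\left(x + \left(X + 13\right) x\right) \left(X + \left(3 - \left(-15\right)^{2}\right)\right)}{2} = -2 + \frac{\left(x + \left(13 + X\right) x\right) \left(X + \left(3 - 225\right)\right)}{2} = -2 + \frac{\left(x + x \left(13 + X\right)\right) \left(X + \left(3 - 225\right)\right)}{2} = -2 + \frac{\left(x + x \left(13 + X\right)\right) \left(X - 222\right)}{2} = -2 + \frac{\left(x + x \left(13 + X\right)\right) \left(-222 + X\right)}{2} = -2 + \frac{\left(-222 + X\right) \left(x + x \left(13 + X\right)\right)}{2}$)
$n{\left(238 \right)} + A{\left(604,404 \right)} = 238 - \left(938618 - 49291232 + 25377664\right) = 238 - \left(26316282 - 49291232\right) = 238 - -22974950 = 238 + 22974950 = 22975188$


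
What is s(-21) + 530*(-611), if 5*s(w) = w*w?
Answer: -1618709/5 ≈ -3.2374e+5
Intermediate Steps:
s(w) = w²/5 (s(w) = (w*w)/5 = w²/5)
s(-21) + 530*(-611) = (⅕)*(-21)² + 530*(-611) = (⅕)*441 - 323830 = 441/5 - 323830 = -1618709/5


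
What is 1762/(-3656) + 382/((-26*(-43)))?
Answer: -143331/1021852 ≈ -0.14027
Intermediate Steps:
1762/(-3656) + 382/((-26*(-43))) = 1762*(-1/3656) + 382/1118 = -881/1828 + 382*(1/1118) = -881/1828 + 191/559 = -143331/1021852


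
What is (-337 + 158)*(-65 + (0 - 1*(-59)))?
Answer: 1074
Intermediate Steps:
(-337 + 158)*(-65 + (0 - 1*(-59))) = -179*(-65 + (0 + 59)) = -179*(-65 + 59) = -179*(-6) = 1074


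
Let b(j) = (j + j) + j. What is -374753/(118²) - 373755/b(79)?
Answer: -1764327027/1099996 ≈ -1603.9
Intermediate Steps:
b(j) = 3*j (b(j) = 2*j + j = 3*j)
-374753/(118²) - 373755/b(79) = -374753/(118²) - 373755/(3*79) = -374753/13924 - 373755/237 = -374753*1/13924 - 373755*1/237 = -374753/13924 - 124585/79 = -1764327027/1099996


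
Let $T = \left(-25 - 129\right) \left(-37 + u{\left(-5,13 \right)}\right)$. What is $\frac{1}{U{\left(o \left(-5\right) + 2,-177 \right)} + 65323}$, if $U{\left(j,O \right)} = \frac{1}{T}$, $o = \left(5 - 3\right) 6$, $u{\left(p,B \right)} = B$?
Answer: $\frac{3696}{241433809} \approx 1.5309 \cdot 10^{-5}$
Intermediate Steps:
$o = 12$ ($o = 2 \cdot 6 = 12$)
$T = 3696$ ($T = \left(-25 - 129\right) \left(-37 + 13\right) = \left(-154\right) \left(-24\right) = 3696$)
$U{\left(j,O \right)} = \frac{1}{3696}$
$\frac{1}{U{\left(o \left(-5\right) + 2,-177 \right)} + 65323} = \frac{1}{\frac{1}{3696} + 65323} = \frac{1}{\frac{241433809}{3696}} = \frac{3696}{241433809}$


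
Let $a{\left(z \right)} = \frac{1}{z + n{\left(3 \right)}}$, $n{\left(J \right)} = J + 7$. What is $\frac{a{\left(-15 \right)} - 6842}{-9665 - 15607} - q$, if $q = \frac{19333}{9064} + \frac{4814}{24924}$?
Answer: $- \frac{152792301401}{74338883190} \approx -2.0553$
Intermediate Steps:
$n{\left(J \right)} = 7 + J$
$q = \frac{131372447}{56477784}$ ($q = 19333 \cdot \frac{1}{9064} + 4814 \cdot \frac{1}{24924} = \frac{19333}{9064} + \frac{2407}{12462} = \frac{131372447}{56477784} \approx 2.3261$)
$a{\left(z \right)} = \frac{1}{10 + z}$ ($a{\left(z \right)} = \frac{1}{z + \left(7 + 3\right)} = \frac{1}{z + 10} = \frac{1}{10 + z}$)
$\frac{a{\left(-15 \right)} - 6842}{-9665 - 15607} - q = \frac{\frac{1}{10 - 15} - 6842}{-9665 - 15607} - \frac{131372447}{56477784} = \frac{\frac{1}{-5} - 6842}{-25272} - \frac{131372447}{56477784} = \left(- \frac{1}{5} - 6842\right) \left(- \frac{1}{25272}\right) - \frac{131372447}{56477784} = \left(- \frac{34211}{5}\right) \left(- \frac{1}{25272}\right) - \frac{131372447}{56477784} = \frac{34211}{126360} - \frac{131372447}{56477784} = - \frac{152792301401}{74338883190}$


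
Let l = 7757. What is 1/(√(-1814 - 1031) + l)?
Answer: 7757/60173894 - I*√2845/60173894 ≈ 0.00012891 - 8.8641e-7*I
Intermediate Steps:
1/(√(-1814 - 1031) + l) = 1/(√(-1814 - 1031) + 7757) = 1/(√(-2845) + 7757) = 1/(I*√2845 + 7757) = 1/(7757 + I*√2845)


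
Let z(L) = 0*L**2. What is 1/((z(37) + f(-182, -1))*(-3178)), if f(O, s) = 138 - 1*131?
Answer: -1/22246 ≈ -4.4952e-5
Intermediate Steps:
f(O, s) = 7 (f(O, s) = 138 - 131 = 7)
z(L) = 0
1/((z(37) + f(-182, -1))*(-3178)) = 1/((0 + 7)*(-3178)) = -1/3178/7 = (1/7)*(-1/3178) = -1/22246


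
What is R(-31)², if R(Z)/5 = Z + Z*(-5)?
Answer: 384400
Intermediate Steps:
R(Z) = -20*Z (R(Z) = 5*(Z + Z*(-5)) = 5*(Z - 5*Z) = 5*(-4*Z) = -20*Z)
R(-31)² = (-20*(-31))² = 620² = 384400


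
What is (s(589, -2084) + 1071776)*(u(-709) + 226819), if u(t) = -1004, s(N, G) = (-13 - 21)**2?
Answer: 242284139580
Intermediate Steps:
s(N, G) = 1156 (s(N, G) = (-34)**2 = 1156)
(s(589, -2084) + 1071776)*(u(-709) + 226819) = (1156 + 1071776)*(-1004 + 226819) = 1072932*225815 = 242284139580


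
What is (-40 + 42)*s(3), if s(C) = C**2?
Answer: 18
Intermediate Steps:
(-40 + 42)*s(3) = (-40 + 42)*3**2 = 2*9 = 18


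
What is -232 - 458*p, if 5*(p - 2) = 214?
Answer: -103752/5 ≈ -20750.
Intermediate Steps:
p = 224/5 (p = 2 + (1/5)*214 = 2 + 214/5 = 224/5 ≈ 44.800)
-232 - 458*p = -232 - 458*224/5 = -232 - 102592/5 = -103752/5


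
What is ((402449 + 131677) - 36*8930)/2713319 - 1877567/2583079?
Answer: -649308113977/1001245332743 ≈ -0.64850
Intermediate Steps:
((402449 + 131677) - 36*8930)/2713319 - 1877567/2583079 = (534126 - 321480)*(1/2713319) - 1877567*1/2583079 = 212646*(1/2713319) - 1877567/2583079 = 30378/387617 - 1877567/2583079 = -649308113977/1001245332743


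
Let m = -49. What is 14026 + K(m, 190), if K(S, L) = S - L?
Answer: 13787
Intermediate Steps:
14026 + K(m, 190) = 14026 + (-49 - 1*190) = 14026 + (-49 - 190) = 14026 - 239 = 13787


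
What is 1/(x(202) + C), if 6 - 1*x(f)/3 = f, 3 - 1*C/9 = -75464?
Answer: 1/678615 ≈ 1.4736e-6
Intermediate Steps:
C = 679203 (C = 27 - 9*(-75464) = 27 + 679176 = 679203)
x(f) = 18 - 3*f
1/(x(202) + C) = 1/((18 - 3*202) + 679203) = 1/((18 - 606) + 679203) = 1/(-588 + 679203) = 1/678615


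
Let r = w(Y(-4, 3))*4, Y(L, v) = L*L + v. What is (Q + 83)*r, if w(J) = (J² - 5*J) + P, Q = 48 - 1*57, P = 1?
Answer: 79032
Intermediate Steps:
Q = -9 (Q = 48 - 57 = -9)
Y(L, v) = v + L² (Y(L, v) = L² + v = v + L²)
w(J) = 1 + J² - 5*J (w(J) = (J² - 5*J) + 1 = 1 + J² - 5*J)
r = 1068 (r = (1 + (3 + (-4)²)² - 5*(3 + (-4)²))*4 = (1 + (3 + 16)² - 5*(3 + 16))*4 = (1 + 19² - 5*19)*4 = (1 + 361 - 95)*4 = 267*4 = 1068)
(Q + 83)*r = (-9 + 83)*1068 = 74*1068 = 79032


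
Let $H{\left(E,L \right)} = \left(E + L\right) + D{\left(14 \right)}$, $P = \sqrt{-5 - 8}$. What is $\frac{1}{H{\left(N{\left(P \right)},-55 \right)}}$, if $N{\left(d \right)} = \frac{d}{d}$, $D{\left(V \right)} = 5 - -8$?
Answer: $- \frac{1}{41} \approx -0.02439$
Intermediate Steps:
$P = i \sqrt{13}$ ($P = \sqrt{-13} = i \sqrt{13} \approx 3.6056 i$)
$D{\left(V \right)} = 13$ ($D{\left(V \right)} = 5 + 8 = 13$)
$N{\left(d \right)} = 1$
$H{\left(E,L \right)} = 13 + E + L$ ($H{\left(E,L \right)} = \left(E + L\right) + 13 = 13 + E + L$)
$\frac{1}{H{\left(N{\left(P \right)},-55 \right)}} = \frac{1}{13 + 1 - 55} = \frac{1}{-41} = - \frac{1}{41}$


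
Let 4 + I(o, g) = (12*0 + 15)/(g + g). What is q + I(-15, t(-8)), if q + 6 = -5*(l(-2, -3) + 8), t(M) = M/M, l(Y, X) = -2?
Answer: -65/2 ≈ -32.500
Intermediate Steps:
t(M) = 1
I(o, g) = -4 + 15/(2*g) (I(o, g) = -4 + (12*0 + 15)/(g + g) = -4 + (0 + 15)/((2*g)) = -4 + 15*(1/(2*g)) = -4 + 15/(2*g))
q = -36 (q = -6 - 5*(-2 + 8) = -6 - 5*6 = -6 - 30 = -36)
q + I(-15, t(-8)) = -36 + (-4 + (15/2)/1) = -36 + (-4 + (15/2)*1) = -36 + (-4 + 15/2) = -36 + 7/2 = -65/2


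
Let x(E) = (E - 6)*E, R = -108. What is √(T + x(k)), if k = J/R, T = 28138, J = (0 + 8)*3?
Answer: √2279290/9 ≈ 167.75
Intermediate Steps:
J = 24 (J = 8*3 = 24)
k = -2/9 (k = 24/(-108) = 24*(-1/108) = -2/9 ≈ -0.22222)
x(E) = E*(-6 + E) (x(E) = (-6 + E)*E = E*(-6 + E))
√(T + x(k)) = √(28138 - 2*(-6 - 2/9)/9) = √(28138 - 2/9*(-56/9)) = √(28138 + 112/81) = √(2279290/81) = √2279290/9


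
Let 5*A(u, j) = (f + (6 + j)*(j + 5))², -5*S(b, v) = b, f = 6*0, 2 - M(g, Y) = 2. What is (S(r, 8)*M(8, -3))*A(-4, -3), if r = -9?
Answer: 0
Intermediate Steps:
M(g, Y) = 0 (M(g, Y) = 2 - 1*2 = 2 - 2 = 0)
f = 0
S(b, v) = -b/5
A(u, j) = (5 + j)²*(6 + j)²/5 (A(u, j) = (0 + (6 + j)*(j + 5))²/5 = (0 + (6 + j)*(5 + j))²/5 = (0 + (5 + j)*(6 + j))²/5 = ((5 + j)*(6 + j))²/5 = ((5 + j)²*(6 + j)²)/5 = (5 + j)²*(6 + j)²/5)
(S(r, 8)*M(8, -3))*A(-4, -3) = (-⅕*(-9)*0)*((30 + (-3)² + 11*(-3))²/5) = ((9/5)*0)*((30 + 9 - 33)²/5) = 0*((⅕)*6²) = 0*((⅕)*36) = 0*(36/5) = 0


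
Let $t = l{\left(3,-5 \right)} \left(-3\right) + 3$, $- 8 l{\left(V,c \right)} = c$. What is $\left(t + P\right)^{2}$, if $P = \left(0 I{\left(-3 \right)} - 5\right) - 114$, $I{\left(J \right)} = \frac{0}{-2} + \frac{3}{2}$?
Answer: $\frac{889249}{64} \approx 13895.0$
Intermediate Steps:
$l{\left(V,c \right)} = - \frac{c}{8}$
$I{\left(J \right)} = \frac{3}{2}$ ($I{\left(J \right)} = 0 \left(- \frac{1}{2}\right) + 3 \cdot \frac{1}{2} = 0 + \frac{3}{2} = \frac{3}{2}$)
$t = \frac{9}{8}$ ($t = \left(- \frac{1}{8}\right) \left(-5\right) \left(-3\right) + 3 = \frac{5}{8} \left(-3\right) + 3 = - \frac{15}{8} + 3 = \frac{9}{8} \approx 1.125$)
$P = -119$ ($P = \left(0 \cdot \frac{3}{2} - 5\right) - 114 = \left(0 - 5\right) - 114 = -5 - 114 = -119$)
$\left(t + P\right)^{2} = \left(\frac{9}{8} - 119\right)^{2} = \left(- \frac{943}{8}\right)^{2} = \frac{889249}{64}$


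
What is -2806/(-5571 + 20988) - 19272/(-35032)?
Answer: 24852079/67511043 ≈ 0.36812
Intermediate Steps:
-2806/(-5571 + 20988) - 19272/(-35032) = -2806/15417 - 19272*(-1/35032) = -2806*1/15417 + 2409/4379 = -2806/15417 + 2409/4379 = 24852079/67511043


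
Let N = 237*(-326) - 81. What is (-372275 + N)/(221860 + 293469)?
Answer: -449618/515329 ≈ -0.87249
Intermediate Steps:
N = -77343 (N = -77262 - 81 = -77343)
(-372275 + N)/(221860 + 293469) = (-372275 - 77343)/(221860 + 293469) = -449618/515329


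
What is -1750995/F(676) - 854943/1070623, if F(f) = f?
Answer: -1875233461353/723741148 ≈ -2591.0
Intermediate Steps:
-1750995/F(676) - 854943/1070623 = -1750995/676 - 854943/1070623 = -1875233461353/723741148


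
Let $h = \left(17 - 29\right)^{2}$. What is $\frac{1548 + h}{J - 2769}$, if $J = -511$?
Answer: $- \frac{423}{820} \approx -0.51585$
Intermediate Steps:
$h = 144$ ($h = \left(-12\right)^{2} = 144$)
$\frac{1548 + h}{J - 2769} = \frac{1548 + 144}{-511 - 2769} = \frac{1692}{-3280} = 1692 \left(- \frac{1}{3280}\right) = - \frac{423}{820}$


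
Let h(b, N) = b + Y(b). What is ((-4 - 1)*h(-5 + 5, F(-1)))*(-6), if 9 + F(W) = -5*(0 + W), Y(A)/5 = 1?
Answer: 150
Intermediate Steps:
Y(A) = 5 (Y(A) = 5*1 = 5)
F(W) = -9 - 5*W (F(W) = -9 - 5*(0 + W) = -9 - 5*W)
h(b, N) = 5 + b (h(b, N) = b + 5 = 5 + b)
((-4 - 1)*h(-5 + 5, F(-1)))*(-6) = ((-4 - 1)*(5 + (-5 + 5)))*(-6) = -5*(5 + 0)*(-6) = -5*5*(-6) = -25*(-6) = 150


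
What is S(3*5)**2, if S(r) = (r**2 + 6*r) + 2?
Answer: 100489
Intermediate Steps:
S(r) = 2 + r**2 + 6*r
S(3*5)**2 = (2 + (3*5)**2 + 6*(3*5))**2 = (2 + 15**2 + 6*15)**2 = (2 + 225 + 90)**2 = 317**2 = 100489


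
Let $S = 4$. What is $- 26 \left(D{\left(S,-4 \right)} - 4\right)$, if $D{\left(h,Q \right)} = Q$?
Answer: $208$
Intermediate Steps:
$- 26 \left(D{\left(S,-4 \right)} - 4\right) = - 26 \left(-4 - 4\right) = \left(-26\right) \left(-8\right) = 208$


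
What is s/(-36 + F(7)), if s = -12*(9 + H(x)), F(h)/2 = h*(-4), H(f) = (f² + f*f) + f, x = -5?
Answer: 162/23 ≈ 7.0435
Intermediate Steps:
H(f) = f + 2*f² (H(f) = (f² + f²) + f = 2*f² + f = f + 2*f²)
F(h) = -8*h (F(h) = 2*(h*(-4)) = 2*(-4*h) = -8*h)
s = -648 (s = -12*(9 - 5*(1 + 2*(-5))) = -12*(9 - 5*(1 - 10)) = -12*(9 - 5*(-9)) = -12*(9 + 45) = -12*54 = -648)
s/(-36 + F(7)) = -648/(-36 - 8*7) = -648/(-36 - 56) = -648/(-92) = -648*(-1/92) = 162/23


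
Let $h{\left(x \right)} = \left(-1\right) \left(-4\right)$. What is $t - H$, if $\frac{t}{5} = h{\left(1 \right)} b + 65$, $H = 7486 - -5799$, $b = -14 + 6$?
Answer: $-13120$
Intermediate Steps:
$h{\left(x \right)} = 4$
$b = -8$
$H = 13285$ ($H = 7486 + 5799 = 13285$)
$t = 165$ ($t = 5 \left(4 \left(-8\right) + 65\right) = 5 \left(-32 + 65\right) = 5 \cdot 33 = 165$)
$t - H = 165 - 13285 = -13120$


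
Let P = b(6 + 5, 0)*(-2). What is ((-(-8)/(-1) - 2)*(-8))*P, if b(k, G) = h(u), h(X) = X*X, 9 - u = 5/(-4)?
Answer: -16810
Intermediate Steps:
u = 41/4 (u = 9 - 5/(-4) = 9 - 5*(-1)/4 = 9 - 1*(-5/4) = 9 + 5/4 = 41/4 ≈ 10.250)
h(X) = X²
b(k, G) = 1681/16 (b(k, G) = (41/4)² = 1681/16)
P = -1681/8 (P = (1681/16)*(-2) = -1681/8 ≈ -210.13)
((-(-8)/(-1) - 2)*(-8))*P = ((-(-8)/(-1) - 2)*(-8))*(-1681/8) = ((-(-8)*(-1) - 2)*(-8))*(-1681/8) = ((-4*2 - 2)*(-8))*(-1681/8) = ((-8 - 2)*(-8))*(-1681/8) = -10*(-8)*(-1681/8) = 80*(-1681/8) = -16810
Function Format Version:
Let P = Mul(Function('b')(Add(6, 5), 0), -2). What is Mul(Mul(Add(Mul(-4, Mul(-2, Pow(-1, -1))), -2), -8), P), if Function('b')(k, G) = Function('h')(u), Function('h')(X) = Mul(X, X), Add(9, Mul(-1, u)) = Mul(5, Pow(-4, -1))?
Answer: -16810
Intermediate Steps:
u = Rational(41, 4) (u = Add(9, Mul(-1, Mul(5, Pow(-4, -1)))) = Add(9, Mul(-1, Mul(5, Rational(-1, 4)))) = Add(9, Mul(-1, Rational(-5, 4))) = Add(9, Rational(5, 4)) = Rational(41, 4) ≈ 10.250)
Function('h')(X) = Pow(X, 2)
Function('b')(k, G) = Rational(1681, 16) (Function('b')(k, G) = Pow(Rational(41, 4), 2) = Rational(1681, 16))
P = Rational(-1681, 8) (P = Mul(Rational(1681, 16), -2) = Rational(-1681, 8) ≈ -210.13)
Mul(Mul(Add(Mul(-4, Mul(-2, Pow(-1, -1))), -2), -8), P) = Mul(Mul(Add(Mul(-4, Mul(-2, Pow(-1, -1))), -2), -8), Rational(-1681, 8)) = Mul(Mul(Add(Mul(-4, Mul(-2, -1)), -2), -8), Rational(-1681, 8)) = Mul(Mul(Add(Mul(-4, 2), -2), -8), Rational(-1681, 8)) = Mul(Mul(Add(-8, -2), -8), Rational(-1681, 8)) = Mul(Mul(-10, -8), Rational(-1681, 8)) = Mul(80, Rational(-1681, 8)) = -16810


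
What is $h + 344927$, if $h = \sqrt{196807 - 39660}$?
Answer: $344927 + \sqrt{157147} \approx 3.4532 \cdot 10^{5}$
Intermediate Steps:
$h = \sqrt{157147} \approx 396.42$
$h + 344927 = \sqrt{157147} + 344927 = 344927 + \sqrt{157147}$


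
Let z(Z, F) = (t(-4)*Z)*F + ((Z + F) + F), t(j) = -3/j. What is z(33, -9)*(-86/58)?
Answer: 35733/116 ≈ 308.04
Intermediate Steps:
z(Z, F) = Z + 2*F + 3*F*Z/4 (z(Z, F) = ((-3/(-4))*Z)*F + ((Z + F) + F) = ((-3*(-¼))*Z)*F + ((F + Z) + F) = (3*Z/4)*F + (Z + 2*F) = 3*F*Z/4 + (Z + 2*F) = Z + 2*F + 3*F*Z/4)
z(33, -9)*(-86/58) = (33 + 2*(-9) + (¾)*(-9)*33)*(-86/58) = (33 - 18 - 891/4)*(-86*1/58) = -831/4*(-43/29) = 35733/116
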